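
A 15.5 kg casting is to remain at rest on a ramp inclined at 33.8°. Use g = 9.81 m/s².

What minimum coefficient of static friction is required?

At the slip threshold m g sin θ = μ_s m g cos θ, so μ_s,min = tan θ.
μ_s,min = tan 33.8° = 0.669.

μ_s,min ≈ 0.669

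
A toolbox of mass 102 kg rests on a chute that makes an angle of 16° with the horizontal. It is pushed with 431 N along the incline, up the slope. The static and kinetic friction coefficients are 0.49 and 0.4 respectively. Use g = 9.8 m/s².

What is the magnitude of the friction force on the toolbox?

Normal force: N = m g cos θ = 102 × 9.8 × cos 16° = 960.9 N.
The friction needed for equilibrium is m g sin θ − P = 275.5 − 431 = -155.5 N, measured positive up-slope.
Maximum static friction available: μ_s N = 0.49 × 960.9 = 470.8 N.
Since |-155.5| ≤ 470.8 N, no slip — friction simply equals what equilibrium demands.

f ≈ 155 N (down the incline)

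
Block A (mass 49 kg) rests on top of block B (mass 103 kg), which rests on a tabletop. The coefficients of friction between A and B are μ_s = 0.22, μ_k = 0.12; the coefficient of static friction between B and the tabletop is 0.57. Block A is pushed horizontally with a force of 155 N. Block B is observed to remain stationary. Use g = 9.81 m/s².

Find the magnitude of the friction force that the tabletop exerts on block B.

The normal force B exerts on A is simply A's weight, N₁ = 480.7 N.
Maximum static friction on A from B: μ_s N₁ = 0.22×480.7 = 105.8 N.
Since P = 155 N > 105.8 N, A slides on B; the A–B friction is kinetic: f₁ = μ_k N₁ = 0.12×480.7 = 57.7 N.
B experiences an equal 57.7 N forward from A (third law). B is in equilibrium, so the floor supplies f₂ = 57.7 N of static friction (limit μ_s(m_A+m_B)g = 849.9 N, not exceeded).

f ≈ 57.7 N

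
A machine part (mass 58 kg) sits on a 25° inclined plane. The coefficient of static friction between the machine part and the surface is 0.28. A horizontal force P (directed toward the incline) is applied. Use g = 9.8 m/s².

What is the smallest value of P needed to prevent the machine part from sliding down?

P_min ≈ 93.7 N

The machine part tends to slide down (tan θ > μ_s), so at the point of impending slip friction acts up-slope at its limit: f = μ_s N.
Perpendicular to the incline: N = m g cos θ + P sin θ.
Along the incline: P cos θ + μ_s N = m g sin θ, i.e. P cos θ + μ_s (m g cos θ + P sin θ) = m g sin θ.
Solving, P (cos θ + μ_s sin θ) = m g (sin θ − μ_s cos θ), so P = 568×0.1689/1.025 = 93.7 N.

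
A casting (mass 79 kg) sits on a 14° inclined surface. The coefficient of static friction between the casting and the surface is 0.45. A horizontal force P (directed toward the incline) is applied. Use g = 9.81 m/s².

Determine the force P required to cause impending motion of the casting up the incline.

At impending motion up the slope, friction acts down-slope at its limit: f = μ_s N.
Perpendicular to the incline: N = m g cos θ + P sin θ.
Along the incline: P cos θ = m g sin θ + μ_s N = m g sin θ + μ_s (m g cos θ + P sin θ).
Solving, P (cos θ − μ_s sin θ) = m g (sin θ + μ_s cos θ), so P = 79×9.81×(sin 14° + 0.45 cos 14°)/(cos 14° − 0.45 sin 14°) = 775×0.6786/0.8614 = 610 N.

P ≈ 610 N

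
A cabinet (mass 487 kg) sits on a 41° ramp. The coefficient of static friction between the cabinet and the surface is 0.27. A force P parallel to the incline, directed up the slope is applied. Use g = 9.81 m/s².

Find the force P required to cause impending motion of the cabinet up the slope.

P ≈ 4110 N

At impending motion up the slope, friction acts down-slope at its limit: f = μ_s N.
P is parallel to the surface, so N = m g cos θ = 3610 N.
Along the incline: P = m g sin θ + μ_s N = 3130 + 0.27×3610 = 4110 N.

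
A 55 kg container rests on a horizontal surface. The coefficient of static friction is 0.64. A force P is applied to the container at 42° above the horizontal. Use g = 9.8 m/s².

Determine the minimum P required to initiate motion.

N = m g − P sin α (the pull lifts the container).
At impending slip, P cos α = μ_s N = μ_s (m g − P sin α).
Solving: P (cos α + μ_s sin α) = μ_s m g → P = 0.64×539/(cos 42° + 0.64 sin 42°) = 345/1.171 = 294 N.

P ≈ 294 N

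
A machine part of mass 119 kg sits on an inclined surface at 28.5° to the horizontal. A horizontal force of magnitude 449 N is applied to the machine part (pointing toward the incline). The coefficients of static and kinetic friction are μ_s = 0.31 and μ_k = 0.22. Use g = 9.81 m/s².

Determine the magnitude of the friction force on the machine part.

The horizontal push has a component P sin θ into the surface, so N = m g cos θ + P sin θ = 1026 + 214.2 = 1240 N.
Along the incline, the net driving force (taking up-slope positive) is P cos θ − m g sin θ = 394.6 − 557 = -162.4 N, so equilibrium requires friction f = 162.4 N (up-slope).
Maximum static friction: μ_s N = 0.31 × 1240 = 384.5 N.
|f_req| = 162.4 ≤ 384.5 N → the machine part is in equilibrium; friction equals the required value.

f ≈ 162 N (up the incline)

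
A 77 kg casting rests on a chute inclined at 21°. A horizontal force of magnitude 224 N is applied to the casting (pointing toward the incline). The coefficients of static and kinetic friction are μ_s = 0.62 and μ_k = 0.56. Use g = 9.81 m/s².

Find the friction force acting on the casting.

Resolve perpendicular to the incline: N = m g cos θ + P sin θ = 77×9.81×cos 21° + 224×sin 21° = 785.5 N.
Parallel to the incline: P cos θ − m g sin θ = 209.1 − 270.7 = -61.58 N; the friction needed to balance this is 61.58 N acting up the slope.
Maximum static friction: μ_s N = 0.62 × 785.5 = 487 N.
Since 61.58 N is within the 487 N limit, the casting stays put and friction is exactly 61.6 N.

f ≈ 61.6 N (up the incline)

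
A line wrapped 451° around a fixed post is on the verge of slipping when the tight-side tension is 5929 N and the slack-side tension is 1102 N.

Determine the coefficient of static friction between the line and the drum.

μ ≈ 0.214

T₂/T₁ = e^{μβ} → μ = ln(T₂/T₁)/β.
β = 451° = 7.871 rad.
μ = ln(5929/1102)/7.871 = ln(5.38)/7.871 = 0.214.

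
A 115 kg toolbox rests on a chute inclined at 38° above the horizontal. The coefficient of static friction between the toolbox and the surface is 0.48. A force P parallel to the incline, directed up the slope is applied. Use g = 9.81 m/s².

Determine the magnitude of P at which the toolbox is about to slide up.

At impending motion up the slope, friction acts down-slope at its limit: f = μ_s N.
P is parallel to the surface, so N = m g cos θ = 889 N.
Along the incline: P = m g sin θ + μ_s N = 695 + 0.48×889 = 1120 N.

P ≈ 1120 N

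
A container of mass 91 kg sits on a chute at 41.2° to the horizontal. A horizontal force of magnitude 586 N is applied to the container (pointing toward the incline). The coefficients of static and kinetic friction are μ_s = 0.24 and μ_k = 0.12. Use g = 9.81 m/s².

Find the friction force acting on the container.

The horizontal push has a component P sin θ into the surface, so N = m g cos θ + P sin θ = 671.7 + 386 = 1058 N.
Parallel to the incline: P cos θ − m g sin θ = 440.9 − 588 = -147.1 N; the friction needed to balance this is 147.1 N acting up the slope.
Maximum static friction: μ_s N = 0.24 × 1058 = 253.8 N.
Since 147.1 N is within the 253.8 N limit, the container stays put and friction is exactly 147 N.

f ≈ 147 N (up the incline)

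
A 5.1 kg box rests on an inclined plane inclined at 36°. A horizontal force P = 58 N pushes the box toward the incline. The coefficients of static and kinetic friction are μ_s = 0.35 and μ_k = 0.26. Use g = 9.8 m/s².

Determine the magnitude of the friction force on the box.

f ≈ 17.5 N (down the incline)

Resolve perpendicular to the incline: N = m g cos θ + P sin θ = 5.1×9.8×cos 36° + 58×sin 36° = 74.53 N.
Parallel to the incline: P cos θ − m g sin θ = 46.92 − 29.38 = 17.55 N; the friction needed to balance this is 17.55 N acting down the slope.
Maximum static friction: μ_s N = 0.35 × 74.53 = 26.08 N.
|f_req| = 17.55 ≤ 26.08 N → the box is in equilibrium; friction equals the required value.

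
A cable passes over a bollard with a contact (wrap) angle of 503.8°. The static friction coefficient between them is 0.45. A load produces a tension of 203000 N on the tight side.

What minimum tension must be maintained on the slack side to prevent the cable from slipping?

T_min ≈ 3880 N

Capstan equation at impending slip: T_tight/T_slack = e^{μβ}.
β = 503.8° = 8.793 rad; e^{μβ} = e^{0.45×8.793} = 52.29.
T_slack = T_tight / e^{μβ} = 203000 / 52.29 = 3880 N.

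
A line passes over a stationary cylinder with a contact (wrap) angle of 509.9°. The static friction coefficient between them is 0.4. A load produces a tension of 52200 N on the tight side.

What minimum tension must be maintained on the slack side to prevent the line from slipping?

T_min ≈ 1480 N

Capstan equation at impending slip: T_tight/T_slack = e^{μβ}.
β = 509.9° = 8.899 rad; e^{μβ} = e^{0.4×8.899} = 35.16.
T_slack = T_tight / e^{μβ} = 52200 / 35.16 = 1480 N.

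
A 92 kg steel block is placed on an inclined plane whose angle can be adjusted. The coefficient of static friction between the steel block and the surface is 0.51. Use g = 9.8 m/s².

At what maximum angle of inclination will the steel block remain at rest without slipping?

At the slip threshold, m g sin θ = μ_s · m g cos θ, so tan θ = μ_s.
θ_max = arctan(0.51) = 27°.

θ_max ≈ 27°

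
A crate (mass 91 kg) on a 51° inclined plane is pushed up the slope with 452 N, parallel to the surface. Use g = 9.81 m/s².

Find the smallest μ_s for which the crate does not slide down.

μ_s,min ≈ 0.43

N = m g cos θ = 561.8 N.
Friction must make up the shortfall along the incline: f = m g sin θ − P = 693.8 − 452 = 241.8 N.
At the threshold f = μ_s N, so μ_s,min = 241.8/561.8 = 0.43.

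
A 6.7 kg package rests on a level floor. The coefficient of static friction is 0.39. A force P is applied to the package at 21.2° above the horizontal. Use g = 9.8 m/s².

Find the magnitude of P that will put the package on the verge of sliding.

N = m g − P sin α (the pull lifts the package).
At impending slip, P cos α = μ_s N = μ_s (m g − P sin α).
Solving: P (cos α + μ_s sin α) = μ_s m g → P = 0.39×65.7/(cos 21.2° + 0.39 sin 21.2°) = 25.6/1.073 = 23.9 N.

P ≈ 23.9 N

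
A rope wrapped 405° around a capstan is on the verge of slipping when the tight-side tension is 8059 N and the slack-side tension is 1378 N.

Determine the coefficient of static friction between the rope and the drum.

T₂/T₁ = e^{μβ} → μ = ln(T₂/T₁)/β.
β = 405° = 7.069 rad.
μ = ln(8059/1378)/7.069 = ln(5.848)/7.069 = 0.25.

μ ≈ 0.25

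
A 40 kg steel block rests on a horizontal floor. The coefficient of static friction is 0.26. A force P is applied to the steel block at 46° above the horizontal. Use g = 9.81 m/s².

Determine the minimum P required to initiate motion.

P ≈ 116 N

N = m g − P sin α (the pull lifts the steel block).
At impending slip, P cos α = μ_s N = μ_s (m g − P sin α).
Solving: P (cos α + μ_s sin α) = μ_s m g → P = 0.26×392/(cos 46° + 0.26 sin 46°) = 102/0.8817 = 116 N.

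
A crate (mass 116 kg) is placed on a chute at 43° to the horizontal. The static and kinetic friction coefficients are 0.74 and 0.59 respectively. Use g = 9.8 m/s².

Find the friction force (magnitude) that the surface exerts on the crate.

f ≈ 491 N (up the incline)

Normal force: N = m g cos θ = 116 × 9.8 × cos 43° = 831.4 N.
Along the slope the weight component is m g sin θ = 775.3 N; friction must supply exactly this, acting up-slope.
Static friction can supply at most μ_s N = 615.2 N.
|775.3| exceeds 615.2 N, so the crate slips down-slope; friction is kinetic, f = μ_k N = 0.59×831.4 = 491 N.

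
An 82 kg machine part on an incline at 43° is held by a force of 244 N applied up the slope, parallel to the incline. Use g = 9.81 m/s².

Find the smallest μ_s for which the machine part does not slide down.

N = m g cos θ = 588.3 N.
Friction must make up the shortfall along the incline: f = m g sin θ − P = 548.6 − 244 = 304.6 N.
At the threshold f = μ_s N, so μ_s,min = 304.6/588.3 = 0.518.

μ_s,min ≈ 0.518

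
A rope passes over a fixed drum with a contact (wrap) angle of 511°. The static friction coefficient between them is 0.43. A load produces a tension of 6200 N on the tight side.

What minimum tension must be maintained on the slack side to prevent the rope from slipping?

T_min ≈ 134 N

Capstan equation at impending slip: T_tight/T_slack = e^{μβ}.
β = 511° = 8.919 rad; e^{μβ} = e^{0.43×8.919} = 46.29.
T_slack = T_tight / e^{μβ} = 6200 / 46.29 = 134 N.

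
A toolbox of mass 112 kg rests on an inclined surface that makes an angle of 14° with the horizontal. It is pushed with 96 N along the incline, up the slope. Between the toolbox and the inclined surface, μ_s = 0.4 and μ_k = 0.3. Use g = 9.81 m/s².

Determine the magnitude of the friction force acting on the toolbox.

Normal force: N = m g cos θ = 112 × 9.81 × cos 14° = 1066 N.
The friction needed for equilibrium is m g sin θ − P = 265.8 − 96 = 169.8 N, measured positive up-slope.
Maximum static friction available: μ_s N = 0.4 × 1066 = 426.4 N.
Since |169.8| ≤ 426.4 N, static friction is sufficient; f equals the required value, not μ_s N.

f ≈ 170 N (up the incline)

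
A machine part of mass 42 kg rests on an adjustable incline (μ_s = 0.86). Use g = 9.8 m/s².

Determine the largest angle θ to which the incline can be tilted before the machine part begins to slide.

At the slip threshold, m g sin θ = μ_s · m g cos θ, so tan θ = μ_s.
θ_max = arctan(0.86) = 40.7°.

θ_max ≈ 40.7°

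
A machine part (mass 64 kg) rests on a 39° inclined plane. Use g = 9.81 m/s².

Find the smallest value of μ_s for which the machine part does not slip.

At the slip threshold m g sin θ = μ_s m g cos θ, so μ_s,min = tan θ.
μ_s,min = tan 39° = 0.81.

μ_s,min ≈ 0.81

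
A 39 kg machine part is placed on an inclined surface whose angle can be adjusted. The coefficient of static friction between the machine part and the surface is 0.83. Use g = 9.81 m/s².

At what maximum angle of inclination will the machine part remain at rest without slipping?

At the slip threshold, m g sin θ = μ_s · m g cos θ, so tan θ = μ_s.
θ_max = arctan(0.83) = 39.7°.

θ_max ≈ 39.7°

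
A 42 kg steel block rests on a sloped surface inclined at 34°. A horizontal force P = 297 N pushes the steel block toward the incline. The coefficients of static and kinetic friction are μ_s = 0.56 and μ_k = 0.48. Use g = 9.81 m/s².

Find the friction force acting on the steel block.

f ≈ 15.8 N (down the incline)

Normal direction: N = m g cos θ + P sin θ = 507.7 N.
Along the incline, the net driving force (taking up-slope positive) is P cos θ − m g sin θ = 246.2 − 230.4 = 15.83 N, so equilibrium requires friction f = -15.83 N (down-slope).
Maximum static friction: μ_s N = 0.56 × 507.7 = 284.3 N.
|f_req| = 15.83 ≤ 284.3 N → the steel block is in equilibrium; friction equals the required value.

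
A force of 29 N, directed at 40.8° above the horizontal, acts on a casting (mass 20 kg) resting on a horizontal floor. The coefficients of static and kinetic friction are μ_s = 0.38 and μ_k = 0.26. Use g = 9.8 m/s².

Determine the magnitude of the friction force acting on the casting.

N = m g − P sin α = 196 − 29×sin 40.8° = 177.1 N.
For equilibrium, f = P cos α = 29×cos 40.8° = 21.95 N.
The static-friction limit is μ_s N = 67.28 N.
Since 21.95 N does not exceed the limit, the casting stays at rest and f = 22 N.

f ≈ 22 N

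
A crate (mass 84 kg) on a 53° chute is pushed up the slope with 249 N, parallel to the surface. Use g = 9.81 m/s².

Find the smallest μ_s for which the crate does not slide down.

μ_s,min ≈ 0.825

N = m g cos θ = 495.9 N.
Friction must make up the shortfall along the incline: f = m g sin θ − P = 658.1 − 249 = 409.1 N.
At the threshold f = μ_s N, so μ_s,min = 409.1/495.9 = 0.825.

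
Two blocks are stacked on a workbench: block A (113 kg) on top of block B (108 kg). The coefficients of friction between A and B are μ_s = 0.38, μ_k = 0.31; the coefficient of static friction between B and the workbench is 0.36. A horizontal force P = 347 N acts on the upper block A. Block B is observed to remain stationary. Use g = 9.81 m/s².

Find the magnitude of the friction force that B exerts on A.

f ≈ 347 N

The normal force B exerts on A is simply A's weight, N₁ = 1109 N.
So the A–B interface can sustain at most μ_s N₁ = 421.2 N of static friction.
Since P = 347 N ≤ 421.2 N, A does not slip on B; friction on A equals P = 347 N.
By Newton's third law B feels 347 N forward from A. With B stationary, the floor's static friction on B balances it: f₂ = 347 N (well within μ_s(m_A+m_B)g = 780.5 N).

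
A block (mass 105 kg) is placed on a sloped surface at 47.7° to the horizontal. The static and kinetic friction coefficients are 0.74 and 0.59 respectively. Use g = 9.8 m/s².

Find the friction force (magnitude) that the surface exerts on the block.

f ≈ 409 N (up the incline)

Perpendicular to the surface, N = m g cos θ = 105·9.8·cos 47.7° = 692.5 N.
For equilibrium along the incline, friction must balance the weight component: f = m g sin θ = 761.1 N up the slope.
Static friction can supply at most μ_s N = 512.5 N.
Since |761.1| > 512.5 N, static friction cannot hold it; the block slides down the incline and kinetic friction applies: f = μ_k N = 0.59 × 692.5 = 409 N.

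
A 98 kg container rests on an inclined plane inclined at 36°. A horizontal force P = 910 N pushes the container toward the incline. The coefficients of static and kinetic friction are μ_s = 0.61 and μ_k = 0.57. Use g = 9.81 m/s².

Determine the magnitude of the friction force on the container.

f ≈ 171 N (down the incline)

The horizontal push has a component P sin θ into the surface, so N = m g cos θ + P sin θ = 777.8 + 534.9 = 1313 N.
Parallel to the incline: P cos θ − m g sin θ = 736.2 − 565.1 = 171.1 N; the friction needed to balance this is 171.1 N acting down the slope.
The limit of static friction is μ_s N = 800.7 N.
|f_req| = 171.1 ≤ 800.7 N → the container is in equilibrium; friction equals the required value.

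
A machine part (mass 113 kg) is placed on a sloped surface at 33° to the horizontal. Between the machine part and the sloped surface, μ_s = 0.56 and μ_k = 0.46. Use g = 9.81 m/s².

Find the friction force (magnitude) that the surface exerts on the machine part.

f ≈ 428 N (up the incline)

Perpendicular to the surface, N = m g cos θ = 113·9.81·cos 33° = 929.7 N.
For equilibrium along the incline, friction must balance the weight component: f = m g sin θ = 603.7 N up the slope.
The static-friction ceiling is μ_s N = 0.56 × 929.7 = 520.6 N.
Since |603.7| > 520.6 N, static friction cannot hold it; the machine part slides down the incline and kinetic friction applies: f = μ_k N = 0.46 × 929.7 = 428 N.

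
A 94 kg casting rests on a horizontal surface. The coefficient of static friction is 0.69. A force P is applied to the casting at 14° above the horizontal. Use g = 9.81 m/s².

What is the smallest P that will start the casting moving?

N = m g − P sin α (the pull lifts the casting).
At impending slip, P cos α = μ_s N = μ_s (m g − P sin α).
Solving: P (cos α + μ_s sin α) = μ_s m g → P = 0.69×922/(cos 14° + 0.69 sin 14°) = 636/1.137 = 560 N.

P ≈ 560 N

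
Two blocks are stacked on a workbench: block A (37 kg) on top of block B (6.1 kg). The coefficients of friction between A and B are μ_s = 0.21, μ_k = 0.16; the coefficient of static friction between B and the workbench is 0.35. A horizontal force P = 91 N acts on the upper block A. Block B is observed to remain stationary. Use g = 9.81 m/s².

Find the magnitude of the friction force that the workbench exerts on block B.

The normal force B exerts on A is simply A's weight, N₁ = 363 N.
Maximum static friction on A from B: μ_s N₁ = 0.21×363 = 76.22 N.
Since P = 91 N > 76.22 N, A slides on B; the A–B friction is kinetic: f₁ = μ_k N₁ = 0.16×363 = 58.1 N.
By Newton's third law B feels 58.1 N forward from A. With B stationary, the floor's static friction on B balances it: f₂ = 58.1 N (well within μ_s(m_A+m_B)g = 148 N).

f ≈ 58.1 N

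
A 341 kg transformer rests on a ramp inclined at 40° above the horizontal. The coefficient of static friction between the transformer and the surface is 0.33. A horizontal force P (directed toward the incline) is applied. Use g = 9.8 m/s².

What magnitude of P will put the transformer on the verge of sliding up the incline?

At impending motion up the slope, friction acts down-slope at its limit: f = μ_s N.
Perpendicular to the incline: N = m g cos θ + P sin θ.
Along the incline: P cos θ = m g sin θ + μ_s N = m g sin θ + μ_s (m g cos θ + P sin θ).
Solving, P (cos θ − μ_s sin θ) = m g (sin θ + μ_s cos θ), so P = 341×9.8×(sin 40° + 0.33 cos 40°)/(cos 40° − 0.33 sin 40°) = 3340×0.8956/0.5539 = 5400 N.

P ≈ 5400 N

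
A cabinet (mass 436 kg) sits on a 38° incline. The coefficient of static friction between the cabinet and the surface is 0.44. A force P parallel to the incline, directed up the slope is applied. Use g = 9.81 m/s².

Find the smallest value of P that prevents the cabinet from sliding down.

P_min ≈ 1150 N

The cabinet tends to slide down (tan θ > μ_s), so at the point of impending slip friction acts up-slope at its limit: f = μ_s N.
P is parallel to the surface, so N = m g cos θ = 3370 N.
Along the incline: P + μ_s N = m g sin θ, so P = 2630 − 0.44×3370 = 1150 N.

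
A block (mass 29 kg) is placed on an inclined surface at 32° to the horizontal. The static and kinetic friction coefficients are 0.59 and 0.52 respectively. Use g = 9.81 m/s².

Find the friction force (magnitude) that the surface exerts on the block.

f ≈ 125 N (up the incline)

Perpendicular to the surface, N = m g cos θ = 29·9.81·cos 32° = 241.3 N.
Along the slope the weight component is m g sin θ = 150.8 N; friction must supply exactly this, acting up-slope.
Static friction can supply at most μ_s N = 142.3 N.
Since |150.8| > 142.3 N, static friction cannot hold it; the block slides down the incline and kinetic friction applies: f = μ_k N = 0.52 × 241.3 = 125 N.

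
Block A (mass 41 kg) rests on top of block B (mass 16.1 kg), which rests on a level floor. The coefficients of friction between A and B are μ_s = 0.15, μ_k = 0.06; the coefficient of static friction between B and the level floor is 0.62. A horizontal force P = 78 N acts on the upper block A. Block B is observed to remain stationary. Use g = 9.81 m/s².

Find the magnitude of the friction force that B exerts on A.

f ≈ 24.1 N

The normal force B exerts on A is simply A's weight, N₁ = 402.2 N.
Maximum static friction on A from B: μ_s N₁ = 0.15×402.2 = 60.33 N.
P = 78 N exceeds that limit, so A slips over B and the interface friction becomes kinetic: f₁ = μ_k N₁ = 0.06×402.2 = 24.1 N.
B experiences an equal 24.1 N forward from A (third law). B is in equilibrium, so the floor supplies f₂ = 24.1 N of static friction (limit μ_s(m_A+m_B)g = 347.3 N, not exceeded).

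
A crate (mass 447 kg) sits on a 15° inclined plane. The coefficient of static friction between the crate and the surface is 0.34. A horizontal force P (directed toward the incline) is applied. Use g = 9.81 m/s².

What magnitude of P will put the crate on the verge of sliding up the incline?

At impending motion up the slope, friction acts down-slope at its limit: f = μ_s N.
Perpendicular to the incline: N = m g cos θ + P sin θ.
Along the incline: P cos θ = m g sin θ + μ_s N = m g sin θ + μ_s (m g cos θ + P sin θ).
Solving, P (cos θ − μ_s sin θ) = m g (sin θ + μ_s cos θ), so P = 447×9.81×(sin 15° + 0.34 cos 15°)/(cos 15° − 0.34 sin 15°) = 4390×0.5872/0.8779 = 2930 N.

P ≈ 2930 N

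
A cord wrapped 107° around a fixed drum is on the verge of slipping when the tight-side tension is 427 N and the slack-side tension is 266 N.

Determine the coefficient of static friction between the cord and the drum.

μ ≈ 0.253

T₂/T₁ = e^{μβ} → μ = ln(T₂/T₁)/β.
β = 107° = 1.868 rad.
μ = ln(427/266)/1.868 = ln(1.605)/1.868 = 0.253.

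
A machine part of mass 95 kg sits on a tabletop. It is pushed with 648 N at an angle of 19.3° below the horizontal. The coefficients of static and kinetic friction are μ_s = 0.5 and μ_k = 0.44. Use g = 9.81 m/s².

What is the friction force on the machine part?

f ≈ 504 N

N = m g + P sin α = 932 + 648×sin 19.3° = 1146 N.
For equilibrium, f = P cos α = 648×cos 19.3° = 611.6 N.
μ_s N = 0.5 × 1146 = 573.1 N.
The required friction exceeds μ_s N, so the machine part moves and f = μ_k N = 504 N.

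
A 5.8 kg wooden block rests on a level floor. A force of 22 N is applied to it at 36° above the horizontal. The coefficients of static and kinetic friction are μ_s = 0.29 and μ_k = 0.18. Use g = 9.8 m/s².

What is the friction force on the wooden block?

Vertical equilibrium gives N = m g − P sin α = 43.91 N.
The horizontal driving force is P cos α = 17.8 N, so equilibrium needs friction f = 17.8 N.
μ_s N = 0.29 × 43.91 = 12.73 N.
The required friction exceeds μ_s N, so the wooden block moves and f = μ_k N = 7.9 N.

f ≈ 7.9 N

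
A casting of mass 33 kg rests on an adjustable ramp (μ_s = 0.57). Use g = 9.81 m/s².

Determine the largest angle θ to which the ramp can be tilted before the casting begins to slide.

θ_max ≈ 29.7°

At the slip threshold, m g sin θ = μ_s · m g cos θ, so tan θ = μ_s.
θ_max = arctan(0.57) = 29.7°.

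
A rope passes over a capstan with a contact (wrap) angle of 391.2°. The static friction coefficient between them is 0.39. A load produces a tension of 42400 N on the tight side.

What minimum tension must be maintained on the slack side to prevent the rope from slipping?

Capstan equation at impending slip: T_tight/T_slack = e^{μβ}.
β = 391.2° = 6.828 rad; e^{μβ} = e^{0.39×6.828} = 14.34.
T_slack = T_tight / e^{μβ} = 42400 / 14.34 = 2960 N.

T_min ≈ 2960 N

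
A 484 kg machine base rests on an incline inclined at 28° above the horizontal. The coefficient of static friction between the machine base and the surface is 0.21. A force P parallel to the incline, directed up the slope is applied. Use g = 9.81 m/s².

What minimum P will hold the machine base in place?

P_min ≈ 1350 N

The machine base tends to slide down (tan θ > μ_s), so at the point of impending slip friction acts up-slope at its limit: f = μ_s N.
P is parallel to the surface, so N = m g cos θ = 4190 N.
Along the incline: P + μ_s N = m g sin θ, so P = 2230 − 0.21×4190 = 1350 N.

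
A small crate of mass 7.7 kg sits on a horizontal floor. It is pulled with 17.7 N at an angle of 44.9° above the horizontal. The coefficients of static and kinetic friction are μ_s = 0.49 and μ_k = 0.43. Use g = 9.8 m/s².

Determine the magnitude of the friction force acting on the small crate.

Vertical equilibrium gives N = m g − P sin α = 62.97 N.
The horizontal driving force is P cos α = 12.54 N, so equilibrium needs friction f = 12.54 N.
The static-friction limit is μ_s N = 30.85 N.
Since 12.54 N does not exceed the limit, the small crate stays at rest and f = 12.5 N.

f ≈ 12.5 N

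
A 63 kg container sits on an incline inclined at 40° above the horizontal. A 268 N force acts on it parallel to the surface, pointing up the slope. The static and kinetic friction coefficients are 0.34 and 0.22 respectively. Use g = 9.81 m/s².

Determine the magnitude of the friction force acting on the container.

f ≈ 129 N (up the incline)

The normal reaction is N = m g cos θ = 473.4 N.
The friction needed for equilibrium is m g sin θ − P = 397.3 − 268 = 129.3 N, measured positive up-slope.
Maximum static friction available: μ_s N = 0.34 × 473.4 = 161 N.
Since |129.3| ≤ 161 N, no slip — friction simply equals what equilibrium demands.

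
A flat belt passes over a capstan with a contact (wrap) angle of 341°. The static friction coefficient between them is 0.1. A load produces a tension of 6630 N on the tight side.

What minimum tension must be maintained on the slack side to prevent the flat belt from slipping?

Capstan equation at impending slip: T_tight/T_slack = e^{μβ}.
β = 341° = 5.952 rad; e^{μβ} = e^{0.1×5.952} = 1.813.
T_slack = T_tight / e^{μβ} = 6630 / 1.813 = 3660 N.

T_min ≈ 3660 N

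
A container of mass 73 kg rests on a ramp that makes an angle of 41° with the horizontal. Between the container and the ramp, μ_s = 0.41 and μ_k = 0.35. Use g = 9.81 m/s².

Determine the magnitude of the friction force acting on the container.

Perpendicular to the surface, N = m g cos θ = 73·9.81·cos 41° = 540.5 N.
For equilibrium along the incline, friction must balance the weight component: f = m g sin θ = 469.8 N up the slope.
Static friction can supply at most μ_s N = 221.6 N.
Since |469.8| > 221.6 N, static friction cannot hold it; the container slides down the incline and kinetic friction applies: f = μ_k N = 0.35 × 540.5 = 189 N.

f ≈ 189 N (up the incline)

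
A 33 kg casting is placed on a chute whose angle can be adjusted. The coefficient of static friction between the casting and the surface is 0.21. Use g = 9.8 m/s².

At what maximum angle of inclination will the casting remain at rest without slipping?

θ_max ≈ 11.9°

At the slip threshold, m g sin θ = μ_s · m g cos θ, so tan θ = μ_s.
θ_max = arctan(0.21) = 11.9°.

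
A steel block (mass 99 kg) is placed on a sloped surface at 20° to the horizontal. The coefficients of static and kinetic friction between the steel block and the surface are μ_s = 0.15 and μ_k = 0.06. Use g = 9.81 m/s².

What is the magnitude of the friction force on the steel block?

The normal reaction is N = m g cos θ = 912.6 N.
For equilibrium along the incline, friction must balance the weight component: f = m g sin θ = 332.2 N up the slope.
Static friction can supply at most μ_s N = 136.9 N.
|332.2| exceeds 136.9 N, so the steel block slips down-slope; friction is kinetic, f = μ_k N = 0.06×912.6 = 54.8 N.

f ≈ 54.8 N (up the incline)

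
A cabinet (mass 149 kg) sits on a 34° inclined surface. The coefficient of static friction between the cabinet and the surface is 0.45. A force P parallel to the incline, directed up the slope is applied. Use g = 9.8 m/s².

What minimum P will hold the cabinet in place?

The cabinet tends to slide down (tan θ > μ_s), so at the point of impending slip friction acts up-slope at its limit: f = μ_s N.
P is parallel to the surface, so N = m g cos θ = 1210 N.
Along the incline: P + μ_s N = m g sin θ, so P = 817 − 0.45×1210 = 272 N.

P_min ≈ 272 N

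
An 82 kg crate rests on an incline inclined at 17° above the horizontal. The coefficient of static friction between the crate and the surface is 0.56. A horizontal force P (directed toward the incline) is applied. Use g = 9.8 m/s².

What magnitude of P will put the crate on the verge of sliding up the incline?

At impending motion up the slope, friction acts down-slope at its limit: f = μ_s N.
Perpendicular to the incline: N = m g cos θ + P sin θ.
Along the incline: P cos θ = m g sin θ + μ_s N = m g sin θ + μ_s (m g cos θ + P sin θ).
Solving, P (cos θ − μ_s sin θ) = m g (sin θ + μ_s cos θ), so P = 82×9.8×(sin 17° + 0.56 cos 17°)/(cos 17° − 0.56 sin 17°) = 804×0.8279/0.7926 = 839 N.

P ≈ 839 N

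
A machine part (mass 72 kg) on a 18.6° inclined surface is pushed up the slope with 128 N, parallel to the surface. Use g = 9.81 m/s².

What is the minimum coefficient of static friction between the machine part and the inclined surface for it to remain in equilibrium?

μ_s,min ≈ 0.145

N = m g cos θ = 669.4 N.
Friction must make up the shortfall along the incline: f = m g sin θ − P = 225.3 − 128 = 97.29 N.
At the threshold f = μ_s N, so μ_s,min = 97.29/669.4 = 0.145.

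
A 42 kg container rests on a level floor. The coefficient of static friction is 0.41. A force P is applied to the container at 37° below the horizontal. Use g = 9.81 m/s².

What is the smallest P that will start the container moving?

N = m g + P sin α (the push presses the container into the level floor).
At impending slip, P cos α = μ_s N = μ_s (m g + P sin α).
Solving: P (cos α − μ_s sin α) = μ_s m g → P = 0.41×412/(cos 37° − 0.41 sin 37°) = 169/0.5519 = 306 N.

P ≈ 306 N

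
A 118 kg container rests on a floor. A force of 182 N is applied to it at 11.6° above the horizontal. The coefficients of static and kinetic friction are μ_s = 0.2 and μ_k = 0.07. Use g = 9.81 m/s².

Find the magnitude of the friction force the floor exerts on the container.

N = m g − P sin α = 1158 − 182×sin 11.6° = 1121 N.
The horizontal driving force is P cos α = 178.3 N, so equilibrium needs friction f = 178.3 N.
The static-friction limit is μ_s N = 224.2 N.
178.3 ≤ 224.2 N → static; friction equals the required 178 N.

f ≈ 178 N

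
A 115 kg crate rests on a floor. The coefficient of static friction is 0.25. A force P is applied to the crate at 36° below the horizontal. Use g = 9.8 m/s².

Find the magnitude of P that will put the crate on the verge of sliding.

P ≈ 426 N

N = m g + P sin α (the push presses the crate into the floor).
At impending slip, P cos α = μ_s N = μ_s (m g + P sin α).
Solving: P (cos α − μ_s sin α) = μ_s m g → P = 0.25×1130/(cos 36° − 0.25 sin 36°) = 282/0.6621 = 426 N.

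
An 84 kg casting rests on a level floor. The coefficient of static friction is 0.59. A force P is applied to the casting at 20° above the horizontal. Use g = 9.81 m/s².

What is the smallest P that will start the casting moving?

N = m g − P sin α (the pull lifts the casting).
At impending slip, P cos α = μ_s N = μ_s (m g − P sin α).
Solving: P (cos α + μ_s sin α) = μ_s m g → P = 0.59×824/(cos 20° + 0.59 sin 20°) = 486/1.141 = 426 N.

P ≈ 426 N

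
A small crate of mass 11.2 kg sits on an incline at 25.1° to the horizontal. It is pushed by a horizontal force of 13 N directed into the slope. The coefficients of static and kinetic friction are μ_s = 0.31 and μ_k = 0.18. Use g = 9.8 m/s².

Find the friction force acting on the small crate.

Normal direction: N = m g cos θ + P sin θ = 104.9 N.
Parallel to the incline: P cos θ − m g sin θ = 11.77 − 46.56 = -34.79 N; the friction needed to balance this is 34.79 N acting up the slope.
Maximum static friction: μ_s N = 0.31 × 104.9 = 32.52 N.
|f_req| = 34.79 > 32.52 N → the small crate slides down the incline; f = μ_k N = 0.18 × 104.9 = 18.9 N.

f ≈ 18.9 N (up the incline)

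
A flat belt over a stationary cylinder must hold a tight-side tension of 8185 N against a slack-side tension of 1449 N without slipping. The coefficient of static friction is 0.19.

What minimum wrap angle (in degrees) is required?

T₂/T₁ = e^{μβ} → β = ln(T₂/T₁)/μ.
β = ln(8185/1449)/0.19 = 1.731/0.19 = 9.113 rad.
In degrees: β = 9.113 × 180/π = 522°.

β_min ≈ 522°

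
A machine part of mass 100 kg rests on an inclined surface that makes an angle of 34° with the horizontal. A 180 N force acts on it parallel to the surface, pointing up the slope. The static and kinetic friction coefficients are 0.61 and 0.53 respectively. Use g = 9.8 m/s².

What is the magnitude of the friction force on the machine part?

f ≈ 368 N (up the incline)

The normal reaction is N = m g cos θ = 812.5 N.
Parallel to the incline, ΣF = 0 gives f = m g sin θ − P = 548 − 180 = 368 N (up-slope positive).
The static-friction ceiling is μ_s N = 0.61 × 812.5 = 495.6 N.
Since |368| ≤ 495.6 N, the machine part remains in static equilibrium and friction takes exactly the required value.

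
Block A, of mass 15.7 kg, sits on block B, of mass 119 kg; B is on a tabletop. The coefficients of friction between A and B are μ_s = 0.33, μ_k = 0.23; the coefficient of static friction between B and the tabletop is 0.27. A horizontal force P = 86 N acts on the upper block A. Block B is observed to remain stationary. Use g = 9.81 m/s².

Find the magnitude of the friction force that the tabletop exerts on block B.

f ≈ 35.4 N

The normal force B exerts on A is simply A's weight, N₁ = 154 N.
So the A–B interface can sustain at most μ_s N₁ = 50.83 N of static friction.
Since P = 86 N > 50.83 N, A slides on B; the A–B friction is kinetic: f₁ = μ_k N₁ = 0.23×154 = 35.4 N.
By Newton's third law B feels 35.4 N forward from A. With B stationary, the floor's static friction on B balances it: f₂ = 35.4 N (well within μ_s(m_A+m_B)g = 356.8 N).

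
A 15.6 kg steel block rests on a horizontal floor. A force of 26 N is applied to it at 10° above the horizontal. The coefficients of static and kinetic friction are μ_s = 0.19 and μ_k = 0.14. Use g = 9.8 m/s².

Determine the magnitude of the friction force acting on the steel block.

f ≈ 25.6 N

Vertical equilibrium gives N = m g − P sin α = 148.4 N.
The horizontal driving force is P cos α = 25.61 N, so equilibrium needs friction f = 25.61 N.
μ_s N = 0.19 × 148.4 = 28.19 N.
25.61 ≤ 28.19 N → static; friction equals the required 25.6 N.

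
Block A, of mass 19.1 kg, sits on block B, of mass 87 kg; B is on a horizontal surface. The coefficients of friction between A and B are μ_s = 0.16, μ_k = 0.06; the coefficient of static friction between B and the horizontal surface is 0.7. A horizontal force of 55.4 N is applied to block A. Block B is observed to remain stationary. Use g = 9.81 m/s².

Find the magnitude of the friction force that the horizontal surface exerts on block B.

The normal force B exerts on A is simply A's weight, N₁ = 187.4 N.
So the A–B interface can sustain at most μ_s N₁ = 29.98 N of static friction.
P = 55.4 N exceeds that limit, so A slips over B and the interface friction becomes kinetic: f₁ = μ_k N₁ = 0.06×187.4 = 11.2 N.
B experiences an equal 11.2 N forward from A (third law). B is in equilibrium, so the floor supplies f₂ = 11.2 N of static friction (limit μ_s(m_A+m_B)g = 728.6 N, not exceeded).

f ≈ 11.2 N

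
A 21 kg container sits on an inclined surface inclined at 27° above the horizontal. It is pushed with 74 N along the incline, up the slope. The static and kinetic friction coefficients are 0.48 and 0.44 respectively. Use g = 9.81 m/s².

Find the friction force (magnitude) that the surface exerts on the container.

Perpendicular to the surface, N = m g cos θ = 21·9.81·cos 27° = 183.6 N.
For equilibrium along the incline the friction force must supply f = m g sin θ − P = 93.53 − 74 = 19.53 N (positive meaning up-slope).
The static-friction ceiling is μ_s N = 0.48 × 183.6 = 88.11 N.
Since |19.53| ≤ 88.11 N, the container remains in static equilibrium and friction takes exactly the required value.

f ≈ 19.5 N (up the incline)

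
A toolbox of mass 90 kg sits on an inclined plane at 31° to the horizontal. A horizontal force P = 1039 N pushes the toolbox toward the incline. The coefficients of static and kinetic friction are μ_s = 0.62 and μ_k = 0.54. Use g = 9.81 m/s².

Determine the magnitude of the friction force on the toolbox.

f ≈ 436 N (down the incline)

The horizontal push has a component P sin θ into the surface, so N = m g cos θ + P sin θ = 756.8 + 535.1 = 1292 N.
Along the incline, the net driving force (taking up-slope positive) is P cos θ − m g sin θ = 890.6 − 454.7 = 435.9 N, so equilibrium requires friction f = -435.9 N (down-slope).
The limit of static friction is μ_s N = 801 N.
|f_req| = 435.9 ≤ 801 N → the toolbox is in equilibrium; friction equals the required value.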